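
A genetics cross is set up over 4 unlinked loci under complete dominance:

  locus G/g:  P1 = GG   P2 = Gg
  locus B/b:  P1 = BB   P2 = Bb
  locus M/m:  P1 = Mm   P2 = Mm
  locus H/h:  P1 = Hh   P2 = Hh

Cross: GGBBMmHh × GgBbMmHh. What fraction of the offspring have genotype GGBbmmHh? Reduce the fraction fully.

GGBBMmHh gametes: GBMH×4, GBMh×4, GBmH×4, GBmh×4
GgBbMmHh gametes: GBMH×1, GBMh×1, GBmH×1, GBmh×1, GbMH×1, GbMh×1, GbmH×1, Gbmh×1, gBMH×1, gBMh×1, gBmH×1, gBmh×1, gbMH×1, gbMh×1, gbmH×1, gbmh×1
GGBBMmHh×GgBbMmHh grid (16·16=256): GGBBMMHH=4 GGBBMMHh=8 GGBBMMhh=4 GGBBMmHH=8 GGBBMmHh=16 GGBBMmhh=8 GGBBmmHH=4 GGBBmmHh=8 GGBBmmhh=4 GGBbMMHH=4 GGBbMMHh=8 GGBbMMhh=4 GGBbMmHH=8 GGBbMmHh=16 GGBbMmhh=8 GGBbmmHH=4 GGBbmmHh=8 GGBbmmhh=4 GgBBMMHH=4 GgBBMMHh=8 GgBBMMhh=4 GgBBMmHH=8 GgBBMmHh=16 GgBBMmhh=8 GgBBmmHH=4 GgBBmmHh=8 GgBBmmhh=4 GgBbMMHH=4 GgBbMMHh=8 GgBbMMhh=4 GgBbMmHH=8 GgBbMmHh=16 GgBbMmhh=8 GgBbmmHH=4 GgBbmmHh=8 GgBbmmhh=4
GGBbmmHh hits 8/256; gcd=8; 8÷8/256÷8 = 1/32

P(GGBbmmHh) = 1/32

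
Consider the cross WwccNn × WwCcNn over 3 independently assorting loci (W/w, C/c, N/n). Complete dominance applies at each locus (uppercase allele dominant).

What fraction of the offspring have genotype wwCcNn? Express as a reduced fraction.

P(wwCcNn) = 1/16

WwccNn gametes: WcN×2, Wcn×2, wcN×2, wcn×2
WwCcNn gametes: WCN×1, WCn×1, WcN×1, Wcn×1, wCN×1, wCn×1, wcN×1, wcn×1
WwccNn×WwCcNn grid (8·8=64): WWCcNN=2 WWCcNn=4 WWCcnn=2 WWccNN=2 WWccNn=4 WWccnn=2 WwCcNN=4 WwCcNn=8 WwCcnn=4 WwccNN=4 WwccNn=8 Wwccnn=4 wwCcNN=2 wwCcNn=4 wwCcnn=2 wwccNN=2 wwccNn=4 wwccnn=2
wwCcNn hits 4/64; gcd=4; 4÷4/64÷4 = 1/16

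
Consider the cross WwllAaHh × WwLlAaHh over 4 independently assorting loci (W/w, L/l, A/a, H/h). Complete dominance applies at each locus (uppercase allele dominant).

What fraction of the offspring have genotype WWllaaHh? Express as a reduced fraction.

P(WWllaaHh) = 1/64

WwllAaHh gametes: WlAH×2, WlAh×2, WlaH×2, Wlah×2, wlAH×2, wlAh×2, wlaH×2, wlah×2
WwLlAaHh gametes: WLAH×1, WLAh×1, WLaH×1, WLah×1, WlAH×1, WlAh×1, WlaH×1, Wlah×1, wLAH×1, wLAh×1, wLaH×1, wLah×1, wlAH×1, wlAh×1, wlaH×1, wlah×1
WwllAaHh×WwLlAaHh grid (16·16=256): WWLlAAHH=2 WWLlAAHh=4 WWLlAAhh=2 WWLlAaHH=4 WWLlAaHh=8 WWLlAahh=4 WWLlaaHH=2 WWLlaaHh=4 WWLlaahh=2 WWllAAHH=2 WWllAAHh=4 WWllAAhh=2 WWllAaHH=4 WWllAaHh=8 WWllAahh=4 WWllaaHH=2 WWllaaHh=4 WWllaahh=2 WwLlAAHH=4 WwLlAAHh=8 WwLlAAhh=4 WwLlAaHH=8 WwLlAaHh=16 WwLlAahh=8 WwLlaaHH=4 WwLlaaHh=8 WwLlaahh=4 WwllAAHH=4 WwllAAHh=8 WwllAAhh=4 WwllAaHH=8 WwllAaHh=16 WwllAahh=8 WwllaaHH=4 WwllaaHh=8 Wwllaahh=4 wwLlAAHH=2 wwLlAAHh=4 wwLlAAhh=2 wwLlAaHH=4 wwLlAaHh=8 wwLlAahh=4 wwLlaaHH=2 wwLlaaHh=4 wwLlaahh=2 wwllAAHH=2 wwllAAHh=4 wwllAAhh=2 wwllAaHH=4 wwllAaHh=8 wwllAahh=4 wwllaaHH=2 wwllaaHh=4 wwllaahh=2
WWllaaHh hits 4/256; gcd=4; 4÷4/256÷4 = 1/64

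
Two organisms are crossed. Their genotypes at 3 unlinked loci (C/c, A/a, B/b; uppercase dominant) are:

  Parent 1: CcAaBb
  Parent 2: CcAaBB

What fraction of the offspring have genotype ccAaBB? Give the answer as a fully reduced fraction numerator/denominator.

CcAaBb gametes: CAB×1, CAb×1, CaB×1, Cab×1, cAB×1, cAb×1, caB×1, cab×1
CcAaBB gametes: CAB×2, CaB×2, cAB×2, caB×2
CcAaBb×CcAaBB grid (8·8=64): CCAABB=2 CCAABb=2 CCAaBB=4 CCAaBb=4 CCaaBB=2 CCaaBb=2 CcAABB=4 CcAABb=4 CcAaBB=8 CcAaBb=8 CcaaBB=4 CcaaBb=4 ccAABB=2 ccAABb=2 ccAaBB=4 ccAaBb=4 ccaaBB=2 ccaaBb=2
ccAaBB hits 4/64; gcd=4; 4÷4/64÷4 = 1/16

P(ccAaBB) = 1/16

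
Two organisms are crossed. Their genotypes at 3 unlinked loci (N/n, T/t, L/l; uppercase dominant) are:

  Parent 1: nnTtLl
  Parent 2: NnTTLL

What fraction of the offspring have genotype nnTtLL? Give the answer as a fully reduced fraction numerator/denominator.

P(nnTtLL) = 1/8

nnTtLl gametes: nTL×2, nTl×2, ntL×2, ntl×2
NnTTLL gametes: NTL×4, nTL×4
nnTtLl×NnTTLL grid (8·8=64): NnTTLL=8 NnTTLl=8 NnTtLL=8 NnTtLl=8 nnTTLL=8 nnTTLl=8 nnTtLL=8 nnTtLl=8
nnTtLL hits 8/64; gcd=8; 8÷8/64÷8 = 1/8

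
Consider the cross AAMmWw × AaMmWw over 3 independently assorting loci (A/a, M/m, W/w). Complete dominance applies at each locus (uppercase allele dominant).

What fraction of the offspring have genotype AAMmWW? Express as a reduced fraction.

AAMmWw gametes: AMW×2, AMw×2, AmW×2, Amw×2
AaMmWw gametes: AMW×1, AMw×1, AmW×1, Amw×1, aMW×1, aMw×1, amW×1, amw×1
AAMmWw×AaMmWw grid (8·8=64): AAMMWW=2 AAMMWw=4 AAMMww=2 AAMmWW=4 AAMmWw=8 AAMmww=4 AAmmWW=2 AAmmWw=4 AAmmww=2 AaMMWW=2 AaMMWw=4 AaMMww=2 AaMmWW=4 AaMmWw=8 AaMmww=4 AammWW=2 AammWw=4 Aammww=2
AAMmWW hits 4/64; gcd=4; 4÷4/64÷4 = 1/16

P(AAMmWW) = 1/16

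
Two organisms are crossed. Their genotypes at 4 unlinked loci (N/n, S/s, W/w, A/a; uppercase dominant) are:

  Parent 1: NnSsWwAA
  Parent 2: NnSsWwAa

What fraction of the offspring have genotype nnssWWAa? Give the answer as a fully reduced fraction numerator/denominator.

P(nnssWWAa) = 1/128

NnSsWwAA gametes: NSWA×2, NSwA×2, NsWA×2, NswA×2, nSWA×2, nSwA×2, nsWA×2, nswA×2
NnSsWwAa gametes: NSWA×1, NSWa×1, NSwA×1, NSwa×1, NsWA×1, NsWa×1, NswA×1, Nswa×1, nSWA×1, nSWa×1, nSwA×1, nSwa×1, nsWA×1, nsWa×1, nswA×1, nswa×1
NnSsWwAA×NnSsWwAa grid (16·16=256): NNSSWWAA=2 NNSSWWAa=2 NNSSWwAA=4 NNSSWwAa=4 NNSSwwAA=2 NNSSwwAa=2 NNSsWWAA=4 NNSsWWAa=4 NNSsWwAA=8 NNSsWwAa=8 NNSswwAA=4 NNSswwAa=4 NNssWWAA=2 NNssWWAa=2 NNssWwAA=4 NNssWwAa=4 NNsswwAA=2 NNsswwAa=2 NnSSWWAA=4 NnSSWWAa=4 NnSSWwAA=8 NnSSWwAa=8 NnSSwwAA=4 NnSSwwAa=4 NnSsWWAA=8 NnSsWWAa=8 NnSsWwAA=16 NnSsWwAa=16 NnSswwAA=8 NnSswwAa=8 NnssWWAA=4 NnssWWAa=4 NnssWwAA=8 NnssWwAa=8 NnsswwAA=4 NnsswwAa=4 nnSSWWAA=2 nnSSWWAa=2 nnSSWwAA=4 nnSSWwAa=4 nnSSwwAA=2 nnSSwwAa=2 nnSsWWAA=4 nnSsWWAa=4 nnSsWwAA=8 nnSsWwAa=8 nnSswwAA=4 nnSswwAa=4 nnssWWAA=2 nnssWWAa=2 nnssWwAA=4 nnssWwAa=4 nnsswwAA=2 nnsswwAa=2
nnssWWAa hits 2/256; gcd=2; 2÷2/256÷2 = 1/128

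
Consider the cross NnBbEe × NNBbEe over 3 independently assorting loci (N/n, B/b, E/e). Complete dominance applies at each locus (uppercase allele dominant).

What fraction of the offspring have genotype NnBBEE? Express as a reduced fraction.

P(NnBBEE) = 1/32

NnBbEe gametes: NBE×1, NBe×1, NbE×1, Nbe×1, nBE×1, nBe×1, nbE×1, nbe×1
NNBbEe gametes: NBE×2, NBe×2, NbE×2, Nbe×2
NnBbEe×NNBbEe grid (8·8=64): NNBBEE=2 NNBBEe=4 NNBBee=2 NNBbEE=4 NNBbEe=8 NNBbee=4 NNbbEE=2 NNbbEe=4 NNbbee=2 NnBBEE=2 NnBBEe=4 NnBBee=2 NnBbEE=4 NnBbEe=8 NnBbee=4 NnbbEE=2 NnbbEe=4 Nnbbee=2
NnBBEE hits 2/64; gcd=2; 2÷2/64÷2 = 1/32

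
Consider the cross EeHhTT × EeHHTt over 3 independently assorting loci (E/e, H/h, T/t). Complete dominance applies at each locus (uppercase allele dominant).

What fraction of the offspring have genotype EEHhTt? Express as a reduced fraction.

P(EEHhTt) = 1/16

EeHhTT gametes: EHT×2, EhT×2, eHT×2, ehT×2
EeHHTt gametes: EHT×2, EHt×2, eHT×2, eHt×2
EeHhTT×EeHHTt grid (8·8=64): EEHHTT=4 EEHHTt=4 EEHhTT=4 EEHhTt=4 EeHHTT=8 EeHHTt=8 EeHhTT=8 EeHhTt=8 eeHHTT=4 eeHHTt=4 eeHhTT=4 eeHhTt=4
EEHhTt hits 4/64; gcd=4; 4÷4/64÷4 = 1/16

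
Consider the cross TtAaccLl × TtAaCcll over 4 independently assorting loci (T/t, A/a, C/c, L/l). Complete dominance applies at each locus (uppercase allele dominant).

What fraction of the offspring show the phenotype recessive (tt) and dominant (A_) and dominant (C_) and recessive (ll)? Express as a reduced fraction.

TtAaccLl gametes: TAcL×2, TAcl×2, TacL×2, Tacl×2, tAcL×2, tAcl×2, tacL×2, tacl×2
TtAaCcll gametes: TACl×2, TAcl×2, TaCl×2, Tacl×2, tACl×2, tAcl×2, taCl×2, tacl×2
TtAaccLl×TtAaCcll grid (16·16=256): TTAACcLl=4 TTAACcll=4 TTAAccLl=4 TTAAccll=4 TTAaCcLl=8 TTAaCcll=8 TTAaccLl=8 TTAaccll=8 TTaaCcLl=4 TTaaCcll=4 TTaaccLl=4 TTaaccll=4 TtAACcLl=8 TtAACcll=8 TtAAccLl=8 TtAAccll=8 TtAaCcLl=16 TtAaCcll=16 TtAaccLl=16 TtAaccll=16 TtaaCcLl=8 TtaaCcll=8 TtaaccLl=8 Ttaaccll=8 ttAACcLl=4 ttAACcll=4 ttAAccLl=4 ttAAccll=4 ttAaCcLl=8 ttAaCcll=8 ttAaccLl=8 ttAaccll=8 ttaaCcLl=4 ttaaCcll=4 ttaaccLl=4 ttaaccll=4
tt A_ C_ ll hits 12/256; gcd=4; 12÷4/256÷4 = 3/64

P(tt A_ C_ ll) = 3/64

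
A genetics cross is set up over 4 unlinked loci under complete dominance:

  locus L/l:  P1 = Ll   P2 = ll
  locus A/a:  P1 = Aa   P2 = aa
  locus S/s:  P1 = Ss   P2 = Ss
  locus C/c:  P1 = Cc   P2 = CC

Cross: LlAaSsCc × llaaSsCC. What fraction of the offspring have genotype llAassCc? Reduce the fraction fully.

LlAaSsCc gametes: LASC×1, LASc×1, LAsC×1, LAsc×1, LaSC×1, LaSc×1, LasC×1, Lasc×1, lASC×1, lASc×1, lAsC×1, lAsc×1, laSC×1, laSc×1, lasC×1, lasc×1
llaaSsCC gametes: laSC×8, lasC×8
LlAaSsCc×llaaSsCC grid (16·16=256): LlAaSSCC=8 LlAaSSCc=8 LlAaSsCC=16 LlAaSsCc=16 LlAassCC=8 LlAassCc=8 LlaaSSCC=8 LlaaSSCc=8 LlaaSsCC=16 LlaaSsCc=16 LlaassCC=8 LlaassCc=8 llAaSSCC=8 llAaSSCc=8 llAaSsCC=16 llAaSsCc=16 llAassCC=8 llAassCc=8 llaaSSCC=8 llaaSSCc=8 llaaSsCC=16 llaaSsCc=16 llaassCC=8 llaassCc=8
llAassCc hits 8/256; gcd=8; 8÷8/256÷8 = 1/32

P(llAassCc) = 1/32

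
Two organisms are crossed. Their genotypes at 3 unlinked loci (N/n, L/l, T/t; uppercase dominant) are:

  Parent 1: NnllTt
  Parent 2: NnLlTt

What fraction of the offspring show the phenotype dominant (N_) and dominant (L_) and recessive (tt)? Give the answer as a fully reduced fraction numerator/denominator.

NnllTt gametes: NlT×2, Nlt×2, nlT×2, nlt×2
NnLlTt gametes: NLT×1, NLt×1, NlT×1, Nlt×1, nLT×1, nLt×1, nlT×1, nlt×1
NnllTt×NnLlTt grid (8·8=64): NNLlTT=2 NNLlTt=4 NNLltt=2 NNllTT=2 NNllTt=4 NNlltt=2 NnLlTT=4 NnLlTt=8 NnLltt=4 NnllTT=4 NnllTt=8 Nnlltt=4 nnLlTT=2 nnLlTt=4 nnLltt=2 nnllTT=2 nnllTt=4 nnlltt=2
N_ L_ tt hits 6/64; gcd=2; 6÷2/64÷2 = 3/32

P(N_ L_ tt) = 3/32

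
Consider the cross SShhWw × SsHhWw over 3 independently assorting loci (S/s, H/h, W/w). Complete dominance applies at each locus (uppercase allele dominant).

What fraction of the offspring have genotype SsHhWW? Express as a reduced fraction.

P(SsHhWW) = 1/16

SShhWw gametes: ShW×4, Shw×4
SsHhWw gametes: SHW×1, SHw×1, ShW×1, Shw×1, sHW×1, sHw×1, shW×1, shw×1
SShhWw×SsHhWw grid (8·8=64): SSHhWW=4 SSHhWw=8 SSHhww=4 SShhWW=4 SShhWw=8 SShhww=4 SsHhWW=4 SsHhWw=8 SsHhww=4 SshhWW=4 SshhWw=8 Sshhww=4
SsHhWW hits 4/64; gcd=4; 4÷4/64÷4 = 1/16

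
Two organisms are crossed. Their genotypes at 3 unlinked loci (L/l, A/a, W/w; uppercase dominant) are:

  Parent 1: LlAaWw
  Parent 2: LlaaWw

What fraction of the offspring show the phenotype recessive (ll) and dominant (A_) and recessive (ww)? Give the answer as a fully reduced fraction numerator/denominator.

LlAaWw gametes: LAW×1, LAw×1, LaW×1, Law×1, lAW×1, lAw×1, laW×1, law×1
LlaaWw gametes: LaW×2, Law×2, laW×2, law×2
LlAaWw×LlaaWw grid (8·8=64): LLAaWW=2 LLAaWw=4 LLAaww=2 LLaaWW=2 LLaaWw=4 LLaaww=2 LlAaWW=4 LlAaWw=8 LlAaww=4 LlaaWW=4 LlaaWw=8 Llaaww=4 llAaWW=2 llAaWw=4 llAaww=2 llaaWW=2 llaaWw=4 llaaww=2
ll A_ ww hits 2/64; gcd=2; 2÷2/64÷2 = 1/32

P(ll A_ ww) = 1/32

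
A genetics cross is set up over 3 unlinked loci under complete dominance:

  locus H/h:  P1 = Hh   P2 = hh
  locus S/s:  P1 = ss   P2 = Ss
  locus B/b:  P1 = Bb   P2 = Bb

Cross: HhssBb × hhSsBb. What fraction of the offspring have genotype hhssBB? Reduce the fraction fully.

HhssBb gametes: HsB×2, Hsb×2, hsB×2, hsb×2
hhSsBb gametes: hSB×2, hSb×2, hsB×2, hsb×2
HhssBb×hhSsBb grid (8·8=64): HhSsBB=4 HhSsBb=8 HhSsbb=4 HhssBB=4 HhssBb=8 Hhssbb=4 hhSsBB=4 hhSsBb=8 hhSsbb=4 hhssBB=4 hhssBb=8 hhssbb=4
hhssBB hits 4/64; gcd=4; 4÷4/64÷4 = 1/16

P(hhssBB) = 1/16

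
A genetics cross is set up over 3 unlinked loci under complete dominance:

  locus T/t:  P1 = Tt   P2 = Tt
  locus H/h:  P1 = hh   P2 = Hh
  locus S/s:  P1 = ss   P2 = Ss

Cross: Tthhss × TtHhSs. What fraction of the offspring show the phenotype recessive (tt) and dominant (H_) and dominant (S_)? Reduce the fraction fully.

Tthhss gametes: Ths×4, ths×4
TtHhSs gametes: THS×1, THs×1, ThS×1, Ths×1, tHS×1, tHs×1, thS×1, ths×1
Tthhss×TtHhSs grid (8·8=64): TTHhSs=4 TTHhss=4 TThhSs=4 TThhss=4 TtHhSs=8 TtHhss=8 TthhSs=8 Tthhss=8 ttHhSs=4 ttHhss=4 tthhSs=4 tthhss=4
tt H_ S_ hits 4/64; gcd=4; 4÷4/64÷4 = 1/16

P(tt H_ S_) = 1/16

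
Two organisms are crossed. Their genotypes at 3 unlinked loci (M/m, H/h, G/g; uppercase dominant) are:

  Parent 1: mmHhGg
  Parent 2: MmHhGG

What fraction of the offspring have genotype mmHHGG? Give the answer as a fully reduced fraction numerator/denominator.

mmHhGg gametes: mHG×2, mHg×2, mhG×2, mhg×2
MmHhGG gametes: MHG×2, MhG×2, mHG×2, mhG×2
mmHhGg×MmHhGG grid (8·8=64): MmHHGG=4 MmHHGg=4 MmHhGG=8 MmHhGg=8 MmhhGG=4 MmhhGg=4 mmHHGG=4 mmHHGg=4 mmHhGG=8 mmHhGg=8 mmhhGG=4 mmhhGg=4
mmHHGG hits 4/64; gcd=4; 4÷4/64÷4 = 1/16

P(mmHHGG) = 1/16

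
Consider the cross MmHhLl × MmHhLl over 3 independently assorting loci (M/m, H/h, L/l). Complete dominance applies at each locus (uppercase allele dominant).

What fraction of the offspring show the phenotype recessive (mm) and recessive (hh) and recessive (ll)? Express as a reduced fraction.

MmHhLl gametes: MHL×1, MHl×1, MhL×1, Mhl×1, mHL×1, mHl×1, mhL×1, mhl×1
MmHhLl gametes: MHL×1, MHl×1, MhL×1, Mhl×1, mHL×1, mHl×1, mhL×1, mhl×1
MmHhLl×MmHhLl grid (8·8=64): MMHHLL=1 MMHHLl=2 MMHHll=1 MMHhLL=2 MMHhLl=4 MMHhll=2 MMhhLL=1 MMhhLl=2 MMhhll=1 MmHHLL=2 MmHHLl=4 MmHHll=2 MmHhLL=4 MmHhLl=8 MmHhll=4 MmhhLL=2 MmhhLl=4 Mmhhll=2 mmHHLL=1 mmHHLl=2 mmHHll=1 mmHhLL=2 mmHhLl=4 mmHhll=2 mmhhLL=1 mmhhLl=2 mmhhll=1
mm hh ll hits 1/64; gcd=1; 1÷1/64÷1 = 1/64

P(mm hh ll) = 1/64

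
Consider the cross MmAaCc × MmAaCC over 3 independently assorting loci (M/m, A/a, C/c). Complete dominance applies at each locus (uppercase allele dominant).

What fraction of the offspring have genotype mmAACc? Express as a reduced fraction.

P(mmAACc) = 1/32

MmAaCc gametes: MAC×1, MAc×1, MaC×1, Mac×1, mAC×1, mAc×1, maC×1, mac×1
MmAaCC gametes: MAC×2, MaC×2, mAC×2, maC×2
MmAaCc×MmAaCC grid (8·8=64): MMAACC=2 MMAACc=2 MMAaCC=4 MMAaCc=4 MMaaCC=2 MMaaCc=2 MmAACC=4 MmAACc=4 MmAaCC=8 MmAaCc=8 MmaaCC=4 MmaaCc=4 mmAACC=2 mmAACc=2 mmAaCC=4 mmAaCc=4 mmaaCC=2 mmaaCc=2
mmAACc hits 2/64; gcd=2; 2÷2/64÷2 = 1/32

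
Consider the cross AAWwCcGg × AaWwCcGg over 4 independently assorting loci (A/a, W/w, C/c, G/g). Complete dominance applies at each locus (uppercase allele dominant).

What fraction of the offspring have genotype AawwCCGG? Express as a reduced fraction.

AAWwCcGg gametes: AWCG×2, AWCg×2, AWcG×2, AWcg×2, AwCG×2, AwCg×2, AwcG×2, Awcg×2
AaWwCcGg gametes: AWCG×1, AWCg×1, AWcG×1, AWcg×1, AwCG×1, AwCg×1, AwcG×1, Awcg×1, aWCG×1, aWCg×1, aWcG×1, aWcg×1, awCG×1, awCg×1, awcG×1, awcg×1
AAWwCcGg×AaWwCcGg grid (16·16=256): AAWWCCGG=2 AAWWCCGg=4 AAWWCCgg=2 AAWWCcGG=4 AAWWCcGg=8 AAWWCcgg=4 AAWWccGG=2 AAWWccGg=4 AAWWccgg=2 AAWwCCGG=4 AAWwCCGg=8 AAWwCCgg=4 AAWwCcGG=8 AAWwCcGg=16 AAWwCcgg=8 AAWwccGG=4 AAWwccGg=8 AAWwccgg=4 AAwwCCGG=2 AAwwCCGg=4 AAwwCCgg=2 AAwwCcGG=4 AAwwCcGg=8 AAwwCcgg=4 AAwwccGG=2 AAwwccGg=4 AAwwccgg=2 AaWWCCGG=2 AaWWCCGg=4 AaWWCCgg=2 AaWWCcGG=4 AaWWCcGg=8 AaWWCcgg=4 AaWWccGG=2 AaWWccGg=4 AaWWccgg=2 AaWwCCGG=4 AaWwCCGg=8 AaWwCCgg=4 AaWwCcGG=8 AaWwCcGg=16 AaWwCcgg=8 AaWwccGG=4 AaWwccGg=8 AaWwccgg=4 AawwCCGG=2 AawwCCGg=4 AawwCCgg=2 AawwCcGG=4 AawwCcGg=8 AawwCcgg=4 AawwccGG=2 AawwccGg=4 Aawwccgg=2
AawwCCGG hits 2/256; gcd=2; 2÷2/256÷2 = 1/128

P(AawwCCGG) = 1/128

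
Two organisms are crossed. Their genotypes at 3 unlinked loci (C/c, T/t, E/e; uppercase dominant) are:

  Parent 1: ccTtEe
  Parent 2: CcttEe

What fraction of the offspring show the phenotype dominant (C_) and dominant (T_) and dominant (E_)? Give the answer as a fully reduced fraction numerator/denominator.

ccTtEe gametes: cTE×2, cTe×2, ctE×2, cte×2
CcttEe gametes: CtE×2, Cte×2, ctE×2, cte×2
ccTtEe×CcttEe grid (8·8=64): CcTtEE=4 CcTtEe=8 CcTtee=4 CcttEE=4 CcttEe=8 Ccttee=4 ccTtEE=4 ccTtEe=8 ccTtee=4 ccttEE=4 ccttEe=8 ccttee=4
C_ T_ E_ hits 12/64; gcd=4; 12÷4/64÷4 = 3/16

P(C_ T_ E_) = 3/16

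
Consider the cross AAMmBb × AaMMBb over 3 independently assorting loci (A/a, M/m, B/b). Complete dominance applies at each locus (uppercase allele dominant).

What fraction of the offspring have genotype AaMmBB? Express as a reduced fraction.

P(AaMmBB) = 1/16

AAMmBb gametes: AMB×2, AMb×2, AmB×2, Amb×2
AaMMBb gametes: AMB×2, AMb×2, aMB×2, aMb×2
AAMmBb×AaMMBb grid (8·8=64): AAMMBB=4 AAMMBb=8 AAMMbb=4 AAMmBB=4 AAMmBb=8 AAMmbb=4 AaMMBB=4 AaMMBb=8 AaMMbb=4 AaMmBB=4 AaMmBb=8 AaMmbb=4
AaMmBB hits 4/64; gcd=4; 4÷4/64÷4 = 1/16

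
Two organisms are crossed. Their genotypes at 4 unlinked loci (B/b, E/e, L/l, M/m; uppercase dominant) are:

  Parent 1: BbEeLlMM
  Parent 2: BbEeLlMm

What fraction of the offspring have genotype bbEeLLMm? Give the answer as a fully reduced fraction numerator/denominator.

BbEeLlMM gametes: BELM×2, BElM×2, BeLM×2, BelM×2, bELM×2, bElM×2, beLM×2, belM×2
BbEeLlMm gametes: BELM×1, BELm×1, BElM×1, BElm×1, BeLM×1, BeLm×1, BelM×1, Belm×1, bELM×1, bELm×1, bElM×1, bElm×1, beLM×1, beLm×1, belM×1, belm×1
BbEeLlMM×BbEeLlMm grid (16·16=256): BBEELLMM=2 BBEELLMm=2 BBEELlMM=4 BBEELlMm=4 BBEEllMM=2 BBEEllMm=2 BBEeLLMM=4 BBEeLLMm=4 BBEeLlMM=8 BBEeLlMm=8 BBEellMM=4 BBEellMm=4 BBeeLLMM=2 BBeeLLMm=2 BBeeLlMM=4 BBeeLlMm=4 BBeellMM=2 BBeellMm=2 BbEELLMM=4 BbEELLMm=4 BbEELlMM=8 BbEELlMm=8 BbEEllMM=4 BbEEllMm=4 BbEeLLMM=8 BbEeLLMm=8 BbEeLlMM=16 BbEeLlMm=16 BbEellMM=8 BbEellMm=8 BbeeLLMM=4 BbeeLLMm=4 BbeeLlMM=8 BbeeLlMm=8 BbeellMM=4 BbeellMm=4 bbEELLMM=2 bbEELLMm=2 bbEELlMM=4 bbEELlMm=4 bbEEllMM=2 bbEEllMm=2 bbEeLLMM=4 bbEeLLMm=4 bbEeLlMM=8 bbEeLlMm=8 bbEellMM=4 bbEellMm=4 bbeeLLMM=2 bbeeLLMm=2 bbeeLlMM=4 bbeeLlMm=4 bbeellMM=2 bbeellMm=2
bbEeLLMm hits 4/256; gcd=4; 4÷4/256÷4 = 1/64

P(bbEeLLMm) = 1/64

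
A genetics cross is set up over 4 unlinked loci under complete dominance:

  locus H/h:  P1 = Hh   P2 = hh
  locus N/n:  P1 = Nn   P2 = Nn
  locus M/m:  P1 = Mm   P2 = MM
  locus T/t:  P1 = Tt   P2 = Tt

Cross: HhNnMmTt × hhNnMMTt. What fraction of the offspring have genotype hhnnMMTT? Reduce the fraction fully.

P(hhnnMMTT) = 1/64

HhNnMmTt gametes: HNMT×1, HNMt×1, HNmT×1, HNmt×1, HnMT×1, HnMt×1, HnmT×1, Hnmt×1, hNMT×1, hNMt×1, hNmT×1, hNmt×1, hnMT×1, hnMt×1, hnmT×1, hnmt×1
hhNnMMTt gametes: hNMT×4, hNMt×4, hnMT×4, hnMt×4
HhNnMmTt×hhNnMMTt grid (16·16=256): HhNNMMTT=4 HhNNMMTt=8 HhNNMMtt=4 HhNNMmTT=4 HhNNMmTt=8 HhNNMmtt=4 HhNnMMTT=8 HhNnMMTt=16 HhNnMMtt=8 HhNnMmTT=8 HhNnMmTt=16 HhNnMmtt=8 HhnnMMTT=4 HhnnMMTt=8 HhnnMMtt=4 HhnnMmTT=4 HhnnMmTt=8 HhnnMmtt=4 hhNNMMTT=4 hhNNMMTt=8 hhNNMMtt=4 hhNNMmTT=4 hhNNMmTt=8 hhNNMmtt=4 hhNnMMTT=8 hhNnMMTt=16 hhNnMMtt=8 hhNnMmTT=8 hhNnMmTt=16 hhNnMmtt=8 hhnnMMTT=4 hhnnMMTt=8 hhnnMMtt=4 hhnnMmTT=4 hhnnMmTt=8 hhnnMmtt=4
hhnnMMTT hits 4/256; gcd=4; 4÷4/256÷4 = 1/64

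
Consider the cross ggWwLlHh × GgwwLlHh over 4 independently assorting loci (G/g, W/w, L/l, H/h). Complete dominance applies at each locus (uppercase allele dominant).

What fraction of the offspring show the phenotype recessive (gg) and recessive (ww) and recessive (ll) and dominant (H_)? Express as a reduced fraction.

P(gg ww ll H_) = 3/64

ggWwLlHh gametes: gWLH×2, gWLh×2, gWlH×2, gWlh×2, gwLH×2, gwLh×2, gwlH×2, gwlh×2
GgwwLlHh gametes: GwLH×2, GwLh×2, GwlH×2, Gwlh×2, gwLH×2, gwLh×2, gwlH×2, gwlh×2
ggWwLlHh×GgwwLlHh grid (16·16=256): GgWwLLHH=4 GgWwLLHh=8 GgWwLLhh=4 GgWwLlHH=8 GgWwLlHh=16 GgWwLlhh=8 GgWwllHH=4 GgWwllHh=8 GgWwllhh=4 GgwwLLHH=4 GgwwLLHh=8 GgwwLLhh=4 GgwwLlHH=8 GgwwLlHh=16 GgwwLlhh=8 GgwwllHH=4 GgwwllHh=8 Ggwwllhh=4 ggWwLLHH=4 ggWwLLHh=8 ggWwLLhh=4 ggWwLlHH=8 ggWwLlHh=16 ggWwLlhh=8 ggWwllHH=4 ggWwllHh=8 ggWwllhh=4 ggwwLLHH=4 ggwwLLHh=8 ggwwLLhh=4 ggwwLlHH=8 ggwwLlHh=16 ggwwLlhh=8 ggwwllHH=4 ggwwllHh=8 ggwwllhh=4
gg ww ll H_ hits 12/256; gcd=4; 12÷4/256÷4 = 3/64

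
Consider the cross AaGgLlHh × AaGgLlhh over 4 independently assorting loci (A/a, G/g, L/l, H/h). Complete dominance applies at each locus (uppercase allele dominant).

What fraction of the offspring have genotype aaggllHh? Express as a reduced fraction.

AaGgLlHh gametes: AGLH×1, AGLh×1, AGlH×1, AGlh×1, AgLH×1, AgLh×1, AglH×1, Aglh×1, aGLH×1, aGLh×1, aGlH×1, aGlh×1, agLH×1, agLh×1, aglH×1, aglh×1
AaGgLlhh gametes: AGLh×2, AGlh×2, AgLh×2, Aglh×2, aGLh×2, aGlh×2, agLh×2, aglh×2
AaGgLlHh×AaGgLlhh grid (16·16=256): AAGGLLHh=2 AAGGLLhh=2 AAGGLlHh=4 AAGGLlhh=4 AAGGllHh=2 AAGGllhh=2 AAGgLLHh=4 AAGgLLhh=4 AAGgLlHh=8 AAGgLlhh=8 AAGgllHh=4 AAGgllhh=4 AAggLLHh=2 AAggLLhh=2 AAggLlHh=4 AAggLlhh=4 AAggllHh=2 AAggllhh=2 AaGGLLHh=4 AaGGLLhh=4 AaGGLlHh=8 AaGGLlhh=8 AaGGllHh=4 AaGGllhh=4 AaGgLLHh=8 AaGgLLhh=8 AaGgLlHh=16 AaGgLlhh=16 AaGgllHh=8 AaGgllhh=8 AaggLLHh=4 AaggLLhh=4 AaggLlHh=8 AaggLlhh=8 AaggllHh=4 Aaggllhh=4 aaGGLLHh=2 aaGGLLhh=2 aaGGLlHh=4 aaGGLlhh=4 aaGGllHh=2 aaGGllhh=2 aaGgLLHh=4 aaGgLLhh=4 aaGgLlHh=8 aaGgLlhh=8 aaGgllHh=4 aaGgllhh=4 aaggLLHh=2 aaggLLhh=2 aaggLlHh=4 aaggLlhh=4 aaggllHh=2 aaggllhh=2
aaggllHh hits 2/256; gcd=2; 2÷2/256÷2 = 1/128

P(aaggllHh) = 1/128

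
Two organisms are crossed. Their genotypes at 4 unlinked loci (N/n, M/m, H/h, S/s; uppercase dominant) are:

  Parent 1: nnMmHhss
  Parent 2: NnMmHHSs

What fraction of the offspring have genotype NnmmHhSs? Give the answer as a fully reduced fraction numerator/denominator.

P(NnmmHhSs) = 1/32

nnMmHhss gametes: nMHs×4, nMhs×4, nmHs×4, nmhs×4
NnMmHHSs gametes: NMHS×2, NMHs×2, NmHS×2, NmHs×2, nMHS×2, nMHs×2, nmHS×2, nmHs×2
nnMmHhss×NnMmHHSs grid (16·16=256): NnMMHHSs=8 NnMMHHss=8 NnMMHhSs=8 NnMMHhss=8 NnMmHHSs=16 NnMmHHss=16 NnMmHhSs=16 NnMmHhss=16 NnmmHHSs=8 NnmmHHss=8 NnmmHhSs=8 NnmmHhss=8 nnMMHHSs=8 nnMMHHss=8 nnMMHhSs=8 nnMMHhss=8 nnMmHHSs=16 nnMmHHss=16 nnMmHhSs=16 nnMmHhss=16 nnmmHHSs=8 nnmmHHss=8 nnmmHhSs=8 nnmmHhss=8
NnmmHhSs hits 8/256; gcd=8; 8÷8/256÷8 = 1/32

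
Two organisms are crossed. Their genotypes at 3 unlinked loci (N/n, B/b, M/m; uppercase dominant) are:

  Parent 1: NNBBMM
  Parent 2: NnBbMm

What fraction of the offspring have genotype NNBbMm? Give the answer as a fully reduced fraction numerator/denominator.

P(NNBbMm) = 1/8

NNBBMM gametes: NBM×8
NnBbMm gametes: NBM×1, NBm×1, NbM×1, Nbm×1, nBM×1, nBm×1, nbM×1, nbm×1
NNBBMM×NnBbMm grid (8·8=64): NNBBMM=8 NNBBMm=8 NNBbMM=8 NNBbMm=8 NnBBMM=8 NnBBMm=8 NnBbMM=8 NnBbMm=8
NNBbMm hits 8/64; gcd=8; 8÷8/64÷8 = 1/8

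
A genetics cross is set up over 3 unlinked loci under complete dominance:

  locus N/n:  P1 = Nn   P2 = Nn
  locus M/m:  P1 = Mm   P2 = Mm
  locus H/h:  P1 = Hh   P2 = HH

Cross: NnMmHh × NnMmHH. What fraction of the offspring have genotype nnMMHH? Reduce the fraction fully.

NnMmHh gametes: NMH×1, NMh×1, NmH×1, Nmh×1, nMH×1, nMh×1, nmH×1, nmh×1
NnMmHH gametes: NMH×2, NmH×2, nMH×2, nmH×2
NnMmHh×NnMmHH grid (8·8=64): NNMMHH=2 NNMMHh=2 NNMmHH=4 NNMmHh=4 NNmmHH=2 NNmmHh=2 NnMMHH=4 NnMMHh=4 NnMmHH=8 NnMmHh=8 NnmmHH=4 NnmmHh=4 nnMMHH=2 nnMMHh=2 nnMmHH=4 nnMmHh=4 nnmmHH=2 nnmmHh=2
nnMMHH hits 2/64; gcd=2; 2÷2/64÷2 = 1/32

P(nnMMHH) = 1/32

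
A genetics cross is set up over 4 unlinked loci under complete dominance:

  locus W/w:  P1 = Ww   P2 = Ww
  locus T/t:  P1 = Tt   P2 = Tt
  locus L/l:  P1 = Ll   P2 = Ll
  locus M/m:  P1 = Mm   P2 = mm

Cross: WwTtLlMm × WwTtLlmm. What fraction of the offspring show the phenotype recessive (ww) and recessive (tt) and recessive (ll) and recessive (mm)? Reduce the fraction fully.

WwTtLlMm gametes: WTLM×1, WTLm×1, WTlM×1, WTlm×1, WtLM×1, WtLm×1, WtlM×1, Wtlm×1, wTLM×1, wTLm×1, wTlM×1, wTlm×1, wtLM×1, wtLm×1, wtlM×1, wtlm×1
WwTtLlmm gametes: WTLm×2, WTlm×2, WtLm×2, Wtlm×2, wTLm×2, wTlm×2, wtLm×2, wtlm×2
WwTtLlMm×WwTtLlmm grid (16·16=256): WWTTLLMm=2 WWTTLLmm=2 WWTTLlMm=4 WWTTLlmm=4 WWTTllMm=2 WWTTllmm=2 WWTtLLMm=4 WWTtLLmm=4 WWTtLlMm=8 WWTtLlmm=8 WWTtllMm=4 WWTtllmm=4 WWttLLMm=2 WWttLLmm=2 WWttLlMm=4 WWttLlmm=4 WWttllMm=2 WWttllmm=2 WwTTLLMm=4 WwTTLLmm=4 WwTTLlMm=8 WwTTLlmm=8 WwTTllMm=4 WwTTllmm=4 WwTtLLMm=8 WwTtLLmm=8 WwTtLlMm=16 WwTtLlmm=16 WwTtllMm=8 WwTtllmm=8 WwttLLMm=4 WwttLLmm=4 WwttLlMm=8 WwttLlmm=8 WwttllMm=4 Wwttllmm=4 wwTTLLMm=2 wwTTLLmm=2 wwTTLlMm=4 wwTTLlmm=4 wwTTllMm=2 wwTTllmm=2 wwTtLLMm=4 wwTtLLmm=4 wwTtLlMm=8 wwTtLlmm=8 wwTtllMm=4 wwTtllmm=4 wwttLLMm=2 wwttLLmm=2 wwttLlMm=4 wwttLlmm=4 wwttllMm=2 wwttllmm=2
ww tt ll mm hits 2/256; gcd=2; 2÷2/256÷2 = 1/128

P(ww tt ll mm) = 1/128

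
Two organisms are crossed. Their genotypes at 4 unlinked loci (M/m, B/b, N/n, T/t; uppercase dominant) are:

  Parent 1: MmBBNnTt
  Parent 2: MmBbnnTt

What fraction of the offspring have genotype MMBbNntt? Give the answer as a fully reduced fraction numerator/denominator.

P(MMBbNntt) = 1/64

MmBBNnTt gametes: MBNT×2, MBNt×2, MBnT×2, MBnt×2, mBNT×2, mBNt×2, mBnT×2, mBnt×2
MmBbnnTt gametes: MBnT×2, MBnt×2, MbnT×2, Mbnt×2, mBnT×2, mBnt×2, mbnT×2, mbnt×2
MmBBNnTt×MmBbnnTt grid (16·16=256): MMBBNnTT=4 MMBBNnTt=8 MMBBNntt=4 MMBBnnTT=4 MMBBnnTt=8 MMBBnntt=4 MMBbNnTT=4 MMBbNnTt=8 MMBbNntt=4 MMBbnnTT=4 MMBbnnTt=8 MMBbnntt=4 MmBBNnTT=8 MmBBNnTt=16 MmBBNntt=8 MmBBnnTT=8 MmBBnnTt=16 MmBBnntt=8 MmBbNnTT=8 MmBbNnTt=16 MmBbNntt=8 MmBbnnTT=8 MmBbnnTt=16 MmBbnntt=8 mmBBNnTT=4 mmBBNnTt=8 mmBBNntt=4 mmBBnnTT=4 mmBBnnTt=8 mmBBnntt=4 mmBbNnTT=4 mmBbNnTt=8 mmBbNntt=4 mmBbnnTT=4 mmBbnnTt=8 mmBbnntt=4
MMBbNntt hits 4/256; gcd=4; 4÷4/256÷4 = 1/64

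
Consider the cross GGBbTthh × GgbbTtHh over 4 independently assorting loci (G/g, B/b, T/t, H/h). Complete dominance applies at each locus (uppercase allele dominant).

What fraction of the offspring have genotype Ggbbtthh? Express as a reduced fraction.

GGBbTthh gametes: GBTh×4, GBth×4, GbTh×4, Gbth×4
GgbbTtHh gametes: GbTH×2, GbTh×2, GbtH×2, Gbth×2, gbTH×2, gbTh×2, gbtH×2, gbth×2
GGBbTthh×GgbbTtHh grid (16·16=256): GGBbTTHh=8 GGBbTThh=8 GGBbTtHh=16 GGBbTthh=16 GGBbttHh=8 GGBbtthh=8 GGbbTTHh=8 GGbbTThh=8 GGbbTtHh=16 GGbbTthh=16 GGbbttHh=8 GGbbtthh=8 GgBbTTHh=8 GgBbTThh=8 GgBbTtHh=16 GgBbTthh=16 GgBbttHh=8 GgBbtthh=8 GgbbTTHh=8 GgbbTThh=8 GgbbTtHh=16 GgbbTthh=16 GgbbttHh=8 Ggbbtthh=8
Ggbbtthh hits 8/256; gcd=8; 8÷8/256÷8 = 1/32

P(Ggbbtthh) = 1/32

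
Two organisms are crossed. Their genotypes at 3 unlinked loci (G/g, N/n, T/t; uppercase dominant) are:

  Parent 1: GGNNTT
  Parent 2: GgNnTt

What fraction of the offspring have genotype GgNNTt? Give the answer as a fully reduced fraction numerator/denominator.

GGNNTT gametes: GNT×8
GgNnTt gametes: GNT×1, GNt×1, GnT×1, Gnt×1, gNT×1, gNt×1, gnT×1, gnt×1
GGNNTT×GgNnTt grid (8·8=64): GGNNTT=8 GGNNTt=8 GGNnTT=8 GGNnTt=8 GgNNTT=8 GgNNTt=8 GgNnTT=8 GgNnTt=8
GgNNTt hits 8/64; gcd=8; 8÷8/64÷8 = 1/8

P(GgNNTt) = 1/8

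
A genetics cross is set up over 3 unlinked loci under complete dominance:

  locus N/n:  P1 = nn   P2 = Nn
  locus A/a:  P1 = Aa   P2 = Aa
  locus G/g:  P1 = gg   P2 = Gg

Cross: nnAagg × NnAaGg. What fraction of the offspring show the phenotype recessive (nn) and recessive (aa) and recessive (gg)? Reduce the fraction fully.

P(nn aa gg) = 1/16

nnAagg gametes: nAg×4, nag×4
NnAaGg gametes: NAG×1, NAg×1, NaG×1, Nag×1, nAG×1, nAg×1, naG×1, nag×1
nnAagg×NnAaGg grid (8·8=64): NnAAGg=4 NnAAgg=4 NnAaGg=8 NnAagg=8 NnaaGg=4 Nnaagg=4 nnAAGg=4 nnAAgg=4 nnAaGg=8 nnAagg=8 nnaaGg=4 nnaagg=4
nn aa gg hits 4/64; gcd=4; 4÷4/64÷4 = 1/16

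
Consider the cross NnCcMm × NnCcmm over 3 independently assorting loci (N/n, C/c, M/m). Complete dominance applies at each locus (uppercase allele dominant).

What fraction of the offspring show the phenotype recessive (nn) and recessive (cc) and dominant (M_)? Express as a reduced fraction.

P(nn cc M_) = 1/32

NnCcMm gametes: NCM×1, NCm×1, NcM×1, Ncm×1, nCM×1, nCm×1, ncM×1, ncm×1
NnCcmm gametes: NCm×2, Ncm×2, nCm×2, ncm×2
NnCcMm×NnCcmm grid (8·8=64): NNCCMm=2 NNCCmm=2 NNCcMm=4 NNCcmm=4 NNccMm=2 NNccmm=2 NnCCMm=4 NnCCmm=4 NnCcMm=8 NnCcmm=8 NnccMm=4 Nnccmm=4 nnCCMm=2 nnCCmm=2 nnCcMm=4 nnCcmm=4 nnccMm=2 nnccmm=2
nn cc M_ hits 2/64; gcd=2; 2÷2/64÷2 = 1/32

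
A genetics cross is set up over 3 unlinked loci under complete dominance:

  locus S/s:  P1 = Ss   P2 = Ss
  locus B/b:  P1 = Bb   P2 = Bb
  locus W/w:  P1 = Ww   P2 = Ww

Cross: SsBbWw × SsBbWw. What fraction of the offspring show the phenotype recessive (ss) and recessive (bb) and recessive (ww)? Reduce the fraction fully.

P(ss bb ww) = 1/64

SsBbWw gametes: SBW×1, SBw×1, SbW×1, Sbw×1, sBW×1, sBw×1, sbW×1, sbw×1
SsBbWw gametes: SBW×1, SBw×1, SbW×1, Sbw×1, sBW×1, sBw×1, sbW×1, sbw×1
SsBbWw×SsBbWw grid (8·8=64): SSBBWW=1 SSBBWw=2 SSBBww=1 SSBbWW=2 SSBbWw=4 SSBbww=2 SSbbWW=1 SSbbWw=2 SSbbww=1 SsBBWW=2 SsBBWw=4 SsBBww=2 SsBbWW=4 SsBbWw=8 SsBbww=4 SsbbWW=2 SsbbWw=4 Ssbbww=2 ssBBWW=1 ssBBWw=2 ssBBww=1 ssBbWW=2 ssBbWw=4 ssBbww=2 ssbbWW=1 ssbbWw=2 ssbbww=1
ss bb ww hits 1/64; gcd=1; 1÷1/64÷1 = 1/64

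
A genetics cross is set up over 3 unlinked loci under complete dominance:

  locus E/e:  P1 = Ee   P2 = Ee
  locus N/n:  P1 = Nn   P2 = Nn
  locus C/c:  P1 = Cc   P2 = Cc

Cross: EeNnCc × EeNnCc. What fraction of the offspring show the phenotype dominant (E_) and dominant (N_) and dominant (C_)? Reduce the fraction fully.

EeNnCc gametes: ENC×1, ENc×1, EnC×1, Enc×1, eNC×1, eNc×1, enC×1, enc×1
EeNnCc gametes: ENC×1, ENc×1, EnC×1, Enc×1, eNC×1, eNc×1, enC×1, enc×1
EeNnCc×EeNnCc grid (8·8=64): EENNCC=1 EENNCc=2 EENNcc=1 EENnCC=2 EENnCc=4 EENncc=2 EEnnCC=1 EEnnCc=2 EEnncc=1 EeNNCC=2 EeNNCc=4 EeNNcc=2 EeNnCC=4 EeNnCc=8 EeNncc=4 EennCC=2 EennCc=4 Eenncc=2 eeNNCC=1 eeNNCc=2 eeNNcc=1 eeNnCC=2 eeNnCc=4 eeNncc=2 eennCC=1 eennCc=2 eenncc=1
E_ N_ C_ hits 27/64; gcd=1; 27÷1/64÷1 = 27/64

P(E_ N_ C_) = 27/64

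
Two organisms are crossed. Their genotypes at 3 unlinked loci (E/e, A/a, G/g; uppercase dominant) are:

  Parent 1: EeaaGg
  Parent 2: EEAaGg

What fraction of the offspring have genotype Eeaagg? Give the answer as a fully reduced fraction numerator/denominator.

EeaaGg gametes: EaG×2, Eag×2, eaG×2, eag×2
EEAaGg gametes: EAG×2, EAg×2, EaG×2, Eag×2
EeaaGg×EEAaGg grid (8·8=64): EEAaGG=4 EEAaGg=8 EEAagg=4 EEaaGG=4 EEaaGg=8 EEaagg=4 EeAaGG=4 EeAaGg=8 EeAagg=4 EeaaGG=4 EeaaGg=8 Eeaagg=4
Eeaagg hits 4/64; gcd=4; 4÷4/64÷4 = 1/16

P(Eeaagg) = 1/16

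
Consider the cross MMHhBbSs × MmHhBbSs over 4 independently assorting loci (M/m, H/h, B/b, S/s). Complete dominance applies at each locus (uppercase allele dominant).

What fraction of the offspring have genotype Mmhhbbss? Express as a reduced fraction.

MMHhBbSs gametes: MHBS×2, MHBs×2, MHbS×2, MHbs×2, MhBS×2, MhBs×2, MhbS×2, Mhbs×2
MmHhBbSs gametes: MHBS×1, MHBs×1, MHbS×1, MHbs×1, MhBS×1, MhBs×1, MhbS×1, Mhbs×1, mHBS×1, mHBs×1, mHbS×1, mHbs×1, mhBS×1, mhBs×1, mhbS×1, mhbs×1
MMHhBbSs×MmHhBbSs grid (16·16=256): MMHHBBSS=2 MMHHBBSs=4 MMHHBBss=2 MMHHBbSS=4 MMHHBbSs=8 MMHHBbss=4 MMHHbbSS=2 MMHHbbSs=4 MMHHbbss=2 MMHhBBSS=4 MMHhBBSs=8 MMHhBBss=4 MMHhBbSS=8 MMHhBbSs=16 MMHhBbss=8 MMHhbbSS=4 MMHhbbSs=8 MMHhbbss=4 MMhhBBSS=2 MMhhBBSs=4 MMhhBBss=2 MMhhBbSS=4 MMhhBbSs=8 MMhhBbss=4 MMhhbbSS=2 MMhhbbSs=4 MMhhbbss=2 MmHHBBSS=2 MmHHBBSs=4 MmHHBBss=2 MmHHBbSS=4 MmHHBbSs=8 MmHHBbss=4 MmHHbbSS=2 MmHHbbSs=4 MmHHbbss=2 MmHhBBSS=4 MmHhBBSs=8 MmHhBBss=4 MmHhBbSS=8 MmHhBbSs=16 MmHhBbss=8 MmHhbbSS=4 MmHhbbSs=8 MmHhbbss=4 MmhhBBSS=2 MmhhBBSs=4 MmhhBBss=2 MmhhBbSS=4 MmhhBbSs=8 MmhhBbss=4 MmhhbbSS=2 MmhhbbSs=4 Mmhhbbss=2
Mmhhbbss hits 2/256; gcd=2; 2÷2/256÷2 = 1/128

P(Mmhhbbss) = 1/128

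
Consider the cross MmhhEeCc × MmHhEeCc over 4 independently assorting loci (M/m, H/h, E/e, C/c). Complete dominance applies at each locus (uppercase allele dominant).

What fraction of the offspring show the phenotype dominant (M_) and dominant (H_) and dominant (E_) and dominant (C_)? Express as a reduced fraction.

MmhhEeCc gametes: MhEC×2, MhEc×2, MheC×2, Mhec×2, mhEC×2, mhEc×2, mheC×2, mhec×2
MmHhEeCc gametes: MHEC×1, MHEc×1, MHeC×1, MHec×1, MhEC×1, MhEc×1, MheC×1, Mhec×1, mHEC×1, mHEc×1, mHeC×1, mHec×1, mhEC×1, mhEc×1, mheC×1, mhec×1
MmhhEeCc×MmHhEeCc grid (16·16=256): MMHhEECC=2 MMHhEECc=4 MMHhEEcc=2 MMHhEeCC=4 MMHhEeCc=8 MMHhEecc=4 MMHheeCC=2 MMHheeCc=4 MMHheecc=2 MMhhEECC=2 MMhhEECc=4 MMhhEEcc=2 MMhhEeCC=4 MMhhEeCc=8 MMhhEecc=4 MMhheeCC=2 MMhheeCc=4 MMhheecc=2 MmHhEECC=4 MmHhEECc=8 MmHhEEcc=4 MmHhEeCC=8 MmHhEeCc=16 MmHhEecc=8 MmHheeCC=4 MmHheeCc=8 MmHheecc=4 MmhhEECC=4 MmhhEECc=8 MmhhEEcc=4 MmhhEeCC=8 MmhhEeCc=16 MmhhEecc=8 MmhheeCC=4 MmhheeCc=8 Mmhheecc=4 mmHhEECC=2 mmHhEECc=4 mmHhEEcc=2 mmHhEeCC=4 mmHhEeCc=8 mmHhEecc=4 mmHheeCC=2 mmHheeCc=4 mmHheecc=2 mmhhEECC=2 mmhhEECc=4 mmhhEEcc=2 mmhhEeCC=4 mmhhEeCc=8 mmhhEecc=4 mmhheeCC=2 mmhheeCc=4 mmhheecc=2
M_ H_ E_ C_ hits 54/256; gcd=2; 54÷2/256÷2 = 27/128

P(M_ H_ E_ C_) = 27/128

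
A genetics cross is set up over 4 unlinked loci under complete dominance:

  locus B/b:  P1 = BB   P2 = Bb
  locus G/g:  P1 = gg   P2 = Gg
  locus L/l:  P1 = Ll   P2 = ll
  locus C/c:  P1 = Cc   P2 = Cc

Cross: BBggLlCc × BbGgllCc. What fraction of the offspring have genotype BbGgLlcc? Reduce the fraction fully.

BBggLlCc gametes: BgLC×4, BgLc×4, BglC×4, Bglc×4
BbGgllCc gametes: BGlC×2, BGlc×2, BglC×2, Bglc×2, bGlC×2, bGlc×2, bglC×2, bglc×2
BBggLlCc×BbGgllCc grid (16·16=256): BBGgLlCC=8 BBGgLlCc=16 BBGgLlcc=8 BBGgllCC=8 BBGgllCc=16 BBGgllcc=8 BBggLlCC=8 BBggLlCc=16 BBggLlcc=8 BBggllCC=8 BBggllCc=16 BBggllcc=8 BbGgLlCC=8 BbGgLlCc=16 BbGgLlcc=8 BbGgllCC=8 BbGgllCc=16 BbGgllcc=8 BbggLlCC=8 BbggLlCc=16 BbggLlcc=8 BbggllCC=8 BbggllCc=16 Bbggllcc=8
BbGgLlcc hits 8/256; gcd=8; 8÷8/256÷8 = 1/32

P(BbGgLlcc) = 1/32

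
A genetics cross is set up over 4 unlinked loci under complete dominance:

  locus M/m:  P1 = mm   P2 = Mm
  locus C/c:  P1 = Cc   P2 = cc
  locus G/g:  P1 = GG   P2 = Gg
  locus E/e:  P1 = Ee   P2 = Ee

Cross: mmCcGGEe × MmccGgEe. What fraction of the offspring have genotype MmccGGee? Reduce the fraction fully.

P(MmccGGee) = 1/32

mmCcGGEe gametes: mCGE×4, mCGe×4, mcGE×4, mcGe×4
MmccGgEe gametes: McGE×2, McGe×2, McgE×2, Mcge×2, mcGE×2, mcGe×2, mcgE×2, mcge×2
mmCcGGEe×MmccGgEe grid (16·16=256): MmCcGGEE=8 MmCcGGEe=16 MmCcGGee=8 MmCcGgEE=8 MmCcGgEe=16 MmCcGgee=8 MmccGGEE=8 MmccGGEe=16 MmccGGee=8 MmccGgEE=8 MmccGgEe=16 MmccGgee=8 mmCcGGEE=8 mmCcGGEe=16 mmCcGGee=8 mmCcGgEE=8 mmCcGgEe=16 mmCcGgee=8 mmccGGEE=8 mmccGGEe=16 mmccGGee=8 mmccGgEE=8 mmccGgEe=16 mmccGgee=8
MmccGGee hits 8/256; gcd=8; 8÷8/256÷8 = 1/32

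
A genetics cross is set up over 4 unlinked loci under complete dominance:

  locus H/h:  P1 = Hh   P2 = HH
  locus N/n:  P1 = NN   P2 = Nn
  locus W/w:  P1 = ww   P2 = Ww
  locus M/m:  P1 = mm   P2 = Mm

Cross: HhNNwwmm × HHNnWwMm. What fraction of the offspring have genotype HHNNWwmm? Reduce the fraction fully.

P(HHNNWwmm) = 1/16

HhNNwwmm gametes: HNwm×8, hNwm×8
HHNnWwMm gametes: HNWM×2, HNWm×2, HNwM×2, HNwm×2, HnWM×2, HnWm×2, HnwM×2, Hnwm×2
HhNNwwmm×HHNnWwMm grid (16·16=256): HHNNWwMm=16 HHNNWwmm=16 HHNNwwMm=16 HHNNwwmm=16 HHNnWwMm=16 HHNnWwmm=16 HHNnwwMm=16 HHNnwwmm=16 HhNNWwMm=16 HhNNWwmm=16 HhNNwwMm=16 HhNNwwmm=16 HhNnWwMm=16 HhNnWwmm=16 HhNnwwMm=16 HhNnwwmm=16
HHNNWwmm hits 16/256; gcd=16; 16÷16/256÷16 = 1/16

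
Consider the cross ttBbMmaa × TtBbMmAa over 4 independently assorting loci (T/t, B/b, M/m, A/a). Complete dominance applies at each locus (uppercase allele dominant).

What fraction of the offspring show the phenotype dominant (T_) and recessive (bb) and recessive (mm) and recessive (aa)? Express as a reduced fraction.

P(T_ bb mm aa) = 1/64

ttBbMmaa gametes: tBMa×4, tBma×4, tbMa×4, tbma×4
TtBbMmAa gametes: TBMA×1, TBMa×1, TBmA×1, TBma×1, TbMA×1, TbMa×1, TbmA×1, Tbma×1, tBMA×1, tBMa×1, tBmA×1, tBma×1, tbMA×1, tbMa×1, tbmA×1, tbma×1
ttBbMmaa×TtBbMmAa grid (16·16=256): TtBBMMAa=4 TtBBMMaa=4 TtBBMmAa=8 TtBBMmaa=8 TtBBmmAa=4 TtBBmmaa=4 TtBbMMAa=8 TtBbMMaa=8 TtBbMmAa=16 TtBbMmaa=16 TtBbmmAa=8 TtBbmmaa=8 TtbbMMAa=4 TtbbMMaa=4 TtbbMmAa=8 TtbbMmaa=8 TtbbmmAa=4 Ttbbmmaa=4 ttBBMMAa=4 ttBBMMaa=4 ttBBMmAa=8 ttBBMmaa=8 ttBBmmAa=4 ttBBmmaa=4 ttBbMMAa=8 ttBbMMaa=8 ttBbMmAa=16 ttBbMmaa=16 ttBbmmAa=8 ttBbmmaa=8 ttbbMMAa=4 ttbbMMaa=4 ttbbMmAa=8 ttbbMmaa=8 ttbbmmAa=4 ttbbmmaa=4
T_ bb mm aa hits 4/256; gcd=4; 4÷4/256÷4 = 1/64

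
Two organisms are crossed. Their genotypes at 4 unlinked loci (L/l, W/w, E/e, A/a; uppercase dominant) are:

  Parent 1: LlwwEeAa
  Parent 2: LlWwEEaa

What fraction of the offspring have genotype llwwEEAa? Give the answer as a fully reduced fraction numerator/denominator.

P(llwwEEAa) = 1/32

LlwwEeAa gametes: LwEA×2, LwEa×2, LweA×2, Lwea×2, lwEA×2, lwEa×2, lweA×2, lwea×2
LlWwEEaa gametes: LWEa×4, LwEa×4, lWEa×4, lwEa×4
LlwwEeAa×LlWwEEaa grid (16·16=256): LLWwEEAa=8 LLWwEEaa=8 LLWwEeAa=8 LLWwEeaa=8 LLwwEEAa=8 LLwwEEaa=8 LLwwEeAa=8 LLwwEeaa=8 LlWwEEAa=16 LlWwEEaa=16 LlWwEeAa=16 LlWwEeaa=16 LlwwEEAa=16 LlwwEEaa=16 LlwwEeAa=16 LlwwEeaa=16 llWwEEAa=8 llWwEEaa=8 llWwEeAa=8 llWwEeaa=8 llwwEEAa=8 llwwEEaa=8 llwwEeAa=8 llwwEeaa=8
llwwEEAa hits 8/256; gcd=8; 8÷8/256÷8 = 1/32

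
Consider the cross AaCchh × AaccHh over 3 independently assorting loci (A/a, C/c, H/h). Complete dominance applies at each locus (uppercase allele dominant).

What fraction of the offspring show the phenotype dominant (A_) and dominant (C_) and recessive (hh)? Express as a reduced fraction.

AaCchh gametes: ACh×2, Ach×2, aCh×2, ach×2
AaccHh gametes: AcH×2, Ach×2, acH×2, ach×2
AaCchh×AaccHh grid (8·8=64): AACcHh=4 AACchh=4 AAccHh=4 AAcchh=4 AaCcHh=8 AaCchh=8 AaccHh=8 Aacchh=8 aaCcHh=4 aaCchh=4 aaccHh=4 aacchh=4
A_ C_ hh hits 12/64; gcd=4; 12÷4/64÷4 = 3/16

P(A_ C_ hh) = 3/16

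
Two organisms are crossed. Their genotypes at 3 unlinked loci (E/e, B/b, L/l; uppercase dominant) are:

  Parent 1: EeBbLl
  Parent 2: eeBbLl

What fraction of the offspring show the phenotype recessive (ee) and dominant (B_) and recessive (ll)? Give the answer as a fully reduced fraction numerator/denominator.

P(ee B_ ll) = 3/32

EeBbLl gametes: EBL×1, EBl×1, EbL×1, Ebl×1, eBL×1, eBl×1, ebL×1, ebl×1
eeBbLl gametes: eBL×2, eBl×2, ebL×2, ebl×2
EeBbLl×eeBbLl grid (8·8=64): EeBBLL=2 EeBBLl=4 EeBBll=2 EeBbLL=4 EeBbLl=8 EeBbll=4 EebbLL=2 EebbLl=4 Eebbll=2 eeBBLL=2 eeBBLl=4 eeBBll=2 eeBbLL=4 eeBbLl=8 eeBbll=4 eebbLL=2 eebbLl=4 eebbll=2
ee B_ ll hits 6/64; gcd=2; 6÷2/64÷2 = 3/32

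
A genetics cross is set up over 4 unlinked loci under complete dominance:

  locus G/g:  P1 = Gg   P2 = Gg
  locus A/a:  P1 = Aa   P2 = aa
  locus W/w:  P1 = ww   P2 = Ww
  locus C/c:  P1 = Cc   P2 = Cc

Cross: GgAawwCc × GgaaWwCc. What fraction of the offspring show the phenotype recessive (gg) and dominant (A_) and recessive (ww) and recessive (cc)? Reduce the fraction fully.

P(gg A_ ww cc) = 1/64

GgAawwCc gametes: GAwC×2, GAwc×2, GawC×2, Gawc×2, gAwC×2, gAwc×2, gawC×2, gawc×2
GgaaWwCc gametes: GaWC×2, GaWc×2, GawC×2, Gawc×2, gaWC×2, gaWc×2, gawC×2, gawc×2
GgAawwCc×GgaaWwCc grid (16·16=256): GGAaWwCC=4 GGAaWwCc=8 GGAaWwcc=4 GGAawwCC=4 GGAawwCc=8 GGAawwcc=4 GGaaWwCC=4 GGaaWwCc=8 GGaaWwcc=4 GGaawwCC=4 GGaawwCc=8 GGaawwcc=4 GgAaWwCC=8 GgAaWwCc=16 GgAaWwcc=8 GgAawwCC=8 GgAawwCc=16 GgAawwcc=8 GgaaWwCC=8 GgaaWwCc=16 GgaaWwcc=8 GgaawwCC=8 GgaawwCc=16 Ggaawwcc=8 ggAaWwCC=4 ggAaWwCc=8 ggAaWwcc=4 ggAawwCC=4 ggAawwCc=8 ggAawwcc=4 ggaaWwCC=4 ggaaWwCc=8 ggaaWwcc=4 ggaawwCC=4 ggaawwCc=8 ggaawwcc=4
gg A_ ww cc hits 4/256; gcd=4; 4÷4/256÷4 = 1/64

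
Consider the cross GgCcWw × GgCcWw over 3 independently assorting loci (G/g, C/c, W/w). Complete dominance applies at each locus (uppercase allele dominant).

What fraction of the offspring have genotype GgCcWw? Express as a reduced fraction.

GgCcWw gametes: GCW×1, GCw×1, GcW×1, Gcw×1, gCW×1, gCw×1, gcW×1, gcw×1
GgCcWw gametes: GCW×1, GCw×1, GcW×1, Gcw×1, gCW×1, gCw×1, gcW×1, gcw×1
GgCcWw×GgCcWw grid (8·8=64): GGCCWW=1 GGCCWw=2 GGCCww=1 GGCcWW=2 GGCcWw=4 GGCcww=2 GGccWW=1 GGccWw=2 GGccww=1 GgCCWW=2 GgCCWw=4 GgCCww=2 GgCcWW=4 GgCcWw=8 GgCcww=4 GgccWW=2 GgccWw=4 Ggccww=2 ggCCWW=1 ggCCWw=2 ggCCww=1 ggCcWW=2 ggCcWw=4 ggCcww=2 ggccWW=1 ggccWw=2 ggccww=1
GgCcWw hits 8/64; gcd=8; 8÷8/64÷8 = 1/8

P(GgCcWw) = 1/8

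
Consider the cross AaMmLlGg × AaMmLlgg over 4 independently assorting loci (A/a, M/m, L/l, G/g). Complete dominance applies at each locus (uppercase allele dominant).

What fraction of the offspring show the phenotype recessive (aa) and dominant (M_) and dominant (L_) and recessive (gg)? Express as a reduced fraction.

AaMmLlGg gametes: AMLG×1, AMLg×1, AMlG×1, AMlg×1, AmLG×1, AmLg×1, AmlG×1, Amlg×1, aMLG×1, aMLg×1, aMlG×1, aMlg×1, amLG×1, amLg×1, amlG×1, amlg×1
AaMmLlgg gametes: AMLg×2, AMlg×2, AmLg×2, Amlg×2, aMLg×2, aMlg×2, amLg×2, amlg×2
AaMmLlGg×AaMmLlgg grid (16·16=256): AAMMLLGg=2 AAMMLLgg=2 AAMMLlGg=4 AAMMLlgg=4 AAMMllGg=2 AAMMllgg=2 AAMmLLGg=4 AAMmLLgg=4 AAMmLlGg=8 AAMmLlgg=8 AAMmllGg=4 AAMmllgg=4 AAmmLLGg=2 AAmmLLgg=2 AAmmLlGg=4 AAmmLlgg=4 AAmmllGg=2 AAmmllgg=2 AaMMLLGg=4 AaMMLLgg=4 AaMMLlGg=8 AaMMLlgg=8 AaMMllGg=4 AaMMllgg=4 AaMmLLGg=8 AaMmLLgg=8 AaMmLlGg=16 AaMmLlgg=16 AaMmllGg=8 AaMmllgg=8 AammLLGg=4 AammLLgg=4 AammLlGg=8 AammLlgg=8 AammllGg=4 Aammllgg=4 aaMMLLGg=2 aaMMLLgg=2 aaMMLlGg=4 aaMMLlgg=4 aaMMllGg=2 aaMMllgg=2 aaMmLLGg=4 aaMmLLgg=4 aaMmLlGg=8 aaMmLlgg=8 aaMmllGg=4 aaMmllgg=4 aammLLGg=2 aammLLgg=2 aammLlGg=4 aammLlgg=4 aammllGg=2 aammllgg=2
aa M_ L_ gg hits 18/256; gcd=2; 18÷2/256÷2 = 9/128

P(aa M_ L_ gg) = 9/128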